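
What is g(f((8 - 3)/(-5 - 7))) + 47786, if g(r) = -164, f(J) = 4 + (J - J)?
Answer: 47622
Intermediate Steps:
f(J) = 4 (f(J) = 4 + 0 = 4)
g(f((8 - 3)/(-5 - 7))) + 47786 = -164 + 47786 = 47622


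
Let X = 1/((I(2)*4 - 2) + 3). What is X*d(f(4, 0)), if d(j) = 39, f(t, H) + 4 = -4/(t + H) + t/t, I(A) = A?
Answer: 13/3 ≈ 4.3333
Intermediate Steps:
f(t, H) = -3 - 4/(H + t) (f(t, H) = -4 + (-4/(t + H) + t/t) = -4 + (-4/(H + t) + 1) = -4 + (1 - 4/(H + t)) = -3 - 4/(H + t))
X = ⅑ (X = 1/((2*4 - 2) + 3) = 1/((8 - 2) + 3) = 1/(6 + 3) = 1/9 = ⅑ ≈ 0.11111)
X*d(f(4, 0)) = (⅑)*39 = 13/3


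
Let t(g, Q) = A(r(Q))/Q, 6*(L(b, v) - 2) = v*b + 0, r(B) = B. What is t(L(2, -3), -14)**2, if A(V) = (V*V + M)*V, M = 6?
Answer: 40804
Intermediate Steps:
L(b, v) = 2 + b*v/6 (L(b, v) = 2 + (v*b + 0)/6 = 2 + (b*v + 0)/6 = 2 + (b*v)/6 = 2 + b*v/6)
A(V) = V*(6 + V**2) (A(V) = (V*V + 6)*V = (V**2 + 6)*V = (6 + V**2)*V = V*(6 + V**2))
t(g, Q) = 6 + Q**2 (t(g, Q) = (Q*(6 + Q**2))/Q = 6 + Q**2)
t(L(2, -3), -14)**2 = (6 + (-14)**2)**2 = (6 + 196)**2 = 202**2 = 40804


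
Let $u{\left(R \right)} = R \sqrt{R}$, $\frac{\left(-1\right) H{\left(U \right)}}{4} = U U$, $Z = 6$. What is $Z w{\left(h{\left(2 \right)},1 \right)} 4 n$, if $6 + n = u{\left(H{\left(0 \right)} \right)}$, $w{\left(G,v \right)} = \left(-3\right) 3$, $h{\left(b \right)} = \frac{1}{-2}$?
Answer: $1296$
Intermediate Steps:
$h{\left(b \right)} = - \frac{1}{2}$
$H{\left(U \right)} = - 4 U^{2}$ ($H{\left(U \right)} = - 4 U U = - 4 U^{2}$)
$u{\left(R \right)} = R^{\frac{3}{2}}$
$w{\left(G,v \right)} = -9$
$n = -6$ ($n = -6 + \left(- 4 \cdot 0^{2}\right)^{\frac{3}{2}} = -6 + \left(\left(-4\right) 0\right)^{\frac{3}{2}} = -6 + 0^{\frac{3}{2}} = -6 + 0 = -6$)
$Z w{\left(h{\left(2 \right)},1 \right)} 4 n = 6 \left(-9\right) 4 \left(-6\right) = \left(-54\right) 4 \left(-6\right) = \left(-216\right) \left(-6\right) = 1296$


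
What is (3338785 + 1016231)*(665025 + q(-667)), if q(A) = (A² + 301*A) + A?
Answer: 3956444935680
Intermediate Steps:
q(A) = A² + 302*A
(3338785 + 1016231)*(665025 + q(-667)) = (3338785 + 1016231)*(665025 - 667*(302 - 667)) = 4355016*(665025 - 667*(-365)) = 4355016*(665025 + 243455) = 4355016*908480 = 3956444935680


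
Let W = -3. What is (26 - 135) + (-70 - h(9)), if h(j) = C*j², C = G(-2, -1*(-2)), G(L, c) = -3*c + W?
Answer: 550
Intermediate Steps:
G(L, c) = -3 - 3*c (G(L, c) = -3*c - 3 = -3 - 3*c)
C = -9 (C = -3 - (-3)*(-2) = -3 - 3*2 = -3 - 6 = -9)
h(j) = -9*j²
(26 - 135) + (-70 - h(9)) = (26 - 135) + (-70 - (-9)*9²) = -109 + (-70 - (-9)*81) = -109 + (-70 - 1*(-729)) = -109 + (-70 + 729) = -109 + 659 = 550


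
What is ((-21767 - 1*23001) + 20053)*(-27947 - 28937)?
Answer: 1405888060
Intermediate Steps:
((-21767 - 1*23001) + 20053)*(-27947 - 28937) = ((-21767 - 23001) + 20053)*(-56884) = (-44768 + 20053)*(-56884) = -24715*(-56884) = 1405888060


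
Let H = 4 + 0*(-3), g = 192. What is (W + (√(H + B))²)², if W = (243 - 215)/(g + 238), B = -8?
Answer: 715716/46225 ≈ 15.483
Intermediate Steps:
H = 4 (H = 4 + 0 = 4)
W = 14/215 (W = (243 - 215)/(192 + 238) = 28/430 = 28*(1/430) = 14/215 ≈ 0.065116)
(W + (√(H + B))²)² = (14/215 + (√(4 - 8))²)² = (14/215 + (√(-4))²)² = (14/215 + (2*I)²)² = (14/215 - 4)² = (-846/215)² = 715716/46225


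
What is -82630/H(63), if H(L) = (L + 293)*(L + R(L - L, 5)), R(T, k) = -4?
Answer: -41315/10502 ≈ -3.9340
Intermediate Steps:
H(L) = (-4 + L)*(293 + L) (H(L) = (L + 293)*(L - 4) = (293 + L)*(-4 + L) = (-4 + L)*(293 + L))
-82630/H(63) = -82630/(-1172 + 63² + 289*63) = -82630/(-1172 + 3969 + 18207) = -82630/21004 = -82630*1/21004 = -41315/10502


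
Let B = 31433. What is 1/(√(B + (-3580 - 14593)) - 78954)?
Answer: -13159/1038953476 - √3315/3116860428 ≈ -1.2684e-5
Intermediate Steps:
1/(√(B + (-3580 - 14593)) - 78954) = 1/(√(31433 + (-3580 - 14593)) - 78954) = 1/(√(31433 - 18173) - 78954) = 1/(√13260 - 78954) = 1/(2*√3315 - 78954) = 1/(-78954 + 2*√3315)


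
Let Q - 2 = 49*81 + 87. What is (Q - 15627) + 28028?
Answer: 16459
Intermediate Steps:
Q = 4058 (Q = 2 + (49*81 + 87) = 2 + (3969 + 87) = 2 + 4056 = 4058)
(Q - 15627) + 28028 = (4058 - 15627) + 28028 = -11569 + 28028 = 16459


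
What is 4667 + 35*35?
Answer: 5892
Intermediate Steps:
4667 + 35*35 = 4667 + 1225 = 5892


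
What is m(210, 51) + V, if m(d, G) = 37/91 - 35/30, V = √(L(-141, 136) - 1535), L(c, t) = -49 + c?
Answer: -415/546 + 5*I*√69 ≈ -0.76007 + 41.533*I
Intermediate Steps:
V = 5*I*√69 (V = √((-49 - 141) - 1535) = √(-190 - 1535) = √(-1725) = 5*I*√69 ≈ 41.533*I)
m(d, G) = -415/546 (m(d, G) = 37*(1/91) - 35*1/30 = 37/91 - 7/6 = -415/546)
m(210, 51) + V = -415/546 + 5*I*√69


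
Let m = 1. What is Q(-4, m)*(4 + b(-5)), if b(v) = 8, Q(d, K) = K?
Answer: 12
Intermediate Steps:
Q(-4, m)*(4 + b(-5)) = 1*(4 + 8) = 1*12 = 12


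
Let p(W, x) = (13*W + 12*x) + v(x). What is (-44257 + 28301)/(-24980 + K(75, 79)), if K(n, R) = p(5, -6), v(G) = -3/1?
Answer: 7978/12495 ≈ 0.63850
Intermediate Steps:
v(G) = -3 (v(G) = -3*1 = -3)
p(W, x) = -3 + 12*x + 13*W (p(W, x) = (13*W + 12*x) - 3 = (12*x + 13*W) - 3 = -3 + 12*x + 13*W)
K(n, R) = -10 (K(n, R) = -3 + 12*(-6) + 13*5 = -3 - 72 + 65 = -10)
(-44257 + 28301)/(-24980 + K(75, 79)) = (-44257 + 28301)/(-24980 - 10) = -15956/(-24990) = -15956*(-1/24990) = 7978/12495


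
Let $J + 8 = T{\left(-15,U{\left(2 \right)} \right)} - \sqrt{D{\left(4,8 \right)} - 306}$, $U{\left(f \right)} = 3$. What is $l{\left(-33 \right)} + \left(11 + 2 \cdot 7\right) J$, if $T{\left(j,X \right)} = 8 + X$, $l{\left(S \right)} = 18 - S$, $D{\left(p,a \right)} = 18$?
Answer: $126 - 300 i \sqrt{2} \approx 126.0 - 424.26 i$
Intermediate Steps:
$J = 3 - 12 i \sqrt{2}$ ($J = -8 + \left(\left(8 + 3\right) - \sqrt{18 - 306}\right) = -8 + \left(11 - \sqrt{-288}\right) = -8 + \left(11 - 12 i \sqrt{2}\right) = 3 - 12 i \sqrt{2} \approx 3.0 - 16.971 i$)
$l{\left(-33 \right)} + \left(11 + 2 \cdot 7\right) J = \left(18 - -33\right) + \left(11 + 2 \cdot 7\right) \left(3 - 12 i \sqrt{2}\right) = \left(18 + 33\right) + \left(11 + 14\right) \left(3 - 12 i \sqrt{2}\right) = 51 + 25 \left(3 - 12 i \sqrt{2}\right) = 51 + \left(75 - 300 i \sqrt{2}\right) = 126 - 300 i \sqrt{2}$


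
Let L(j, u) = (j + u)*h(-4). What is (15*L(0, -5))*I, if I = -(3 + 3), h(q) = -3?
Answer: -1350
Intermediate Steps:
L(j, u) = -3*j - 3*u (L(j, u) = (j + u)*(-3) = -3*j - 3*u)
I = -6 (I = -1*6 = -6)
(15*L(0, -5))*I = (15*(-3*0 - 3*(-5)))*(-6) = (15*(0 + 15))*(-6) = (15*15)*(-6) = 225*(-6) = -1350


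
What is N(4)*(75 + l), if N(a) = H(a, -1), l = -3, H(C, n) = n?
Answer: -72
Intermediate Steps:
N(a) = -1
N(4)*(75 + l) = -(75 - 3) = -1*72 = -72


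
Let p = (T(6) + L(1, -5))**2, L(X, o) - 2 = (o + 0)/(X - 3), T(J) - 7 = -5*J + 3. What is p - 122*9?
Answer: -3431/4 ≈ -857.75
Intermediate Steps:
T(J) = 10 - 5*J (T(J) = 7 + (-5*J + 3) = 7 + (3 - 5*J) = 10 - 5*J)
L(X, o) = 2 + o/(-3 + X) (L(X, o) = 2 + (o + 0)/(X - 3) = 2 + o/(-3 + X))
p = 961/4 (p = ((10 - 5*6) + (-6 - 5 + 2*1)/(-3 + 1))**2 = ((10 - 30) + (-6 - 5 + 2)/(-2))**2 = (-20 - 1/2*(-9))**2 = (-20 + 9/2)**2 = (-31/2)**2 = 961/4 ≈ 240.25)
p - 122*9 = 961/4 - 122*9 = 961/4 - 1098 = -3431/4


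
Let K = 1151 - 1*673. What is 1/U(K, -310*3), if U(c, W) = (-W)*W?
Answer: -1/864900 ≈ -1.1562e-6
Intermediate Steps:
K = 478 (K = 1151 - 673 = 478)
U(c, W) = -W**2
1/U(K, -310*3) = 1/(-(-310*3)**2) = 1/(-1*(-930)**2) = 1/(-1*864900) = 1/(-864900) = -1/864900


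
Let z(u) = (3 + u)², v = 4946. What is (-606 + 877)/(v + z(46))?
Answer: 271/7347 ≈ 0.036886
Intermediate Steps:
(-606 + 877)/(v + z(46)) = (-606 + 877)/(4946 + (3 + 46)²) = 271/(4946 + 49²) = 271/(4946 + 2401) = 271/7347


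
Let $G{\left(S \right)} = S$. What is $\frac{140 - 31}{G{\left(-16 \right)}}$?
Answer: $- \frac{109}{16} \approx -6.8125$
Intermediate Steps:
$\frac{140 - 31}{G{\left(-16 \right)}} = \frac{140 - 31}{-16} = \left(140 - 31\right) \left(- \frac{1}{16}\right) = 109 \left(- \frac{1}{16}\right) = - \frac{109}{16}$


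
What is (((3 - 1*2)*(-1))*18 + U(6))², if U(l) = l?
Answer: 144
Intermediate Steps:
(((3 - 1*2)*(-1))*18 + U(6))² = (((3 - 1*2)*(-1))*18 + 6)² = (((3 - 2)*(-1))*18 + 6)² = ((1*(-1))*18 + 6)² = (-1*18 + 6)² = (-18 + 6)² = (-12)² = 144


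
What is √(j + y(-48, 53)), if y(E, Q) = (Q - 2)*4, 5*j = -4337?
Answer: I*√16585/5 ≈ 25.757*I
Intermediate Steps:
j = -4337/5 (j = (⅕)*(-4337) = -4337/5 ≈ -867.40)
y(E, Q) = -8 + 4*Q (y(E, Q) = (-2 + Q)*4 = -8 + 4*Q)
√(j + y(-48, 53)) = √(-4337/5 + (-8 + 4*53)) = √(-4337/5 + (-8 + 212)) = √(-4337/5 + 204) = √(-3317/5) = I*√16585/5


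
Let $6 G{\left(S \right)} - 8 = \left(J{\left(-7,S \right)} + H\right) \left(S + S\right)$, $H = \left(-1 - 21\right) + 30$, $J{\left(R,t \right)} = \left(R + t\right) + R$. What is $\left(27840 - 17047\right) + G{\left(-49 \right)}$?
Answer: $\frac{35078}{3} \approx 11693.0$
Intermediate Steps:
$J{\left(R,t \right)} = t + 2 R$
$H = 8$ ($H = -22 + 30 = 8$)
$G{\left(S \right)} = \frac{4}{3} + \frac{S \left(-6 + S\right)}{3}$ ($G{\left(S \right)} = \frac{4}{3} + \frac{\left(\left(S + 2 \left(-7\right)\right) + 8\right) \left(S + S\right)}{6} = \frac{4}{3} + \frac{\left(\left(S - 14\right) + 8\right) 2 S}{6} = \frac{4}{3} + \frac{\left(\left(-14 + S\right) + 8\right) 2 S}{6} = \frac{4}{3} + \frac{\left(-6 + S\right) 2 S}{6} = \frac{4}{3} + \frac{2 S \left(-6 + S\right)}{6} = \frac{4}{3} + \frac{S \left(-6 + S\right)}{3}$)
$\left(27840 - 17047\right) + G{\left(-49 \right)} = \left(27840 - 17047\right) + \left(\frac{4}{3} - -98 + \frac{\left(-49\right)^{2}}{3}\right) = 10793 + \left(\frac{4}{3} + 98 + \frac{1}{3} \cdot 2401\right) = 10793 + \left(\frac{4}{3} + 98 + \frac{2401}{3}\right) = 10793 + \frac{2699}{3} = \frac{35078}{3}$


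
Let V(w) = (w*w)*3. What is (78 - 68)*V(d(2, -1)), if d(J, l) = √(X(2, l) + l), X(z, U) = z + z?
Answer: 90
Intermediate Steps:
X(z, U) = 2*z
d(J, l) = √(4 + l) (d(J, l) = √(2*2 + l) = √(4 + l))
V(w) = 3*w² (V(w) = w²*3 = 3*w²)
(78 - 68)*V(d(2, -1)) = (78 - 68)*(3*(√(4 - 1))²) = 10*(3*(√3)²) = 10*(3*3) = 10*9 = 90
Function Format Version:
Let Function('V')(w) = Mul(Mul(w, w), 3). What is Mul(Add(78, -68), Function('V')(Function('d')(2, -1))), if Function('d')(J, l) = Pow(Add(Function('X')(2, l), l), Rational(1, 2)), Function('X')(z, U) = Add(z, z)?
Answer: 90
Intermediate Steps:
Function('X')(z, U) = Mul(2, z)
Function('d')(J, l) = Pow(Add(4, l), Rational(1, 2)) (Function('d')(J, l) = Pow(Add(Mul(2, 2), l), Rational(1, 2)) = Pow(Add(4, l), Rational(1, 2)))
Function('V')(w) = Mul(3, Pow(w, 2)) (Function('V')(w) = Mul(Pow(w, 2), 3) = Mul(3, Pow(w, 2)))
Mul(Add(78, -68), Function('V')(Function('d')(2, -1))) = Mul(Add(78, -68), Mul(3, Pow(Pow(Add(4, -1), Rational(1, 2)), 2))) = Mul(10, Mul(3, Pow(Pow(3, Rational(1, 2)), 2))) = Mul(10, Mul(3, 3)) = Mul(10, 9) = 90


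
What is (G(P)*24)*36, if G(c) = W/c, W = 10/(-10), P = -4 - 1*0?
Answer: 216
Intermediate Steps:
P = -4 (P = -4 + 0 = -4)
W = -1 (W = 10*(-1/10) = -1)
G(c) = -1/c
(G(P)*24)*36 = (-1/(-4)*24)*36 = (-1*(-1/4)*24)*36 = ((1/4)*24)*36 = 6*36 = 216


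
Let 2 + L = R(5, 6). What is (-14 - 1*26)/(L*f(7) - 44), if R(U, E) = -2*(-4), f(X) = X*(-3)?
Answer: 4/17 ≈ 0.23529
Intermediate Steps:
f(X) = -3*X
R(U, E) = 8
L = 6 (L = -2 + 8 = 6)
(-14 - 1*26)/(L*f(7) - 44) = (-14 - 1*26)/(6*(-3*7) - 44) = (-14 - 26)/(6*(-21) - 44) = -40/(-126 - 44) = -40/(-170) = -40*(-1/170) = 4/17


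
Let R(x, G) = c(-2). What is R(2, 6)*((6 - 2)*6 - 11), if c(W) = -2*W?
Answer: 52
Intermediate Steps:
R(x, G) = 4 (R(x, G) = -2*(-2) = 4)
R(2, 6)*((6 - 2)*6 - 11) = 4*((6 - 2)*6 - 11) = 4*(4*6 - 11) = 4*(24 - 11) = 4*13 = 52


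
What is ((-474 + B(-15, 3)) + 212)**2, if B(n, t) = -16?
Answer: 77284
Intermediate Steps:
((-474 + B(-15, 3)) + 212)**2 = ((-474 - 16) + 212)**2 = (-490 + 212)**2 = (-278)**2 = 77284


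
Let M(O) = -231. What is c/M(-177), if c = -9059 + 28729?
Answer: -2810/33 ≈ -85.151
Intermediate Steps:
c = 19670
c/M(-177) = 19670/(-231) = 19670*(-1/231) = -2810/33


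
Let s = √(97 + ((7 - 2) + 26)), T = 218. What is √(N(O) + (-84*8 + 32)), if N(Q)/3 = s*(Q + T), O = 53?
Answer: 2*√(-160 + 1626*√2) ≈ 92.510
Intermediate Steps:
s = 8*√2 (s = √(97 + (5 + 26)) = √(97 + 31) = √128 = 8*√2 ≈ 11.314)
N(Q) = 24*√2*(218 + Q) (N(Q) = 3*((8*√2)*(Q + 218)) = 3*((8*√2)*(218 + Q)) = 3*(8*√2*(218 + Q)) = 24*√2*(218 + Q))
√(N(O) + (-84*8 + 32)) = √(24*√2*(218 + 53) + (-84*8 + 32)) = √(24*√2*271 + (-672 + 32)) = √(6504*√2 - 640) = √(-640 + 6504*√2)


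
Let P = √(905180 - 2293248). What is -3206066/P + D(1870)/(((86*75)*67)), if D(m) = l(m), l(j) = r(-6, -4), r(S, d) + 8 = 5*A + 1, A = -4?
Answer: -9/144050 + 1603033*I*√347017/347017 ≈ -6.2478e-5 + 2721.2*I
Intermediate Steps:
r(S, d) = -27 (r(S, d) = -8 + (5*(-4) + 1) = -8 + (-20 + 1) = -8 - 19 = -27)
l(j) = -27
D(m) = -27
P = 2*I*√347017 (P = √(-1388068) = 2*I*√347017 ≈ 1178.2*I)
-3206066/P + D(1870)/(((86*75)*67)) = -3206066*(-I*√347017/694034) - 27/((86*75)*67) = -(-1603033)*I*√347017/347017 - 27/(6450*67) = 1603033*I*√347017/347017 - 27/432150 = 1603033*I*√347017/347017 - 27*1/432150 = 1603033*I*√347017/347017 - 9/144050 = -9/144050 + 1603033*I*√347017/347017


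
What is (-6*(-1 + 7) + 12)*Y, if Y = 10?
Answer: -240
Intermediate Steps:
(-6*(-1 + 7) + 12)*Y = (-6*(-1 + 7) + 12)*10 = (-6*6 + 12)*10 = (-36 + 12)*10 = -24*10 = -240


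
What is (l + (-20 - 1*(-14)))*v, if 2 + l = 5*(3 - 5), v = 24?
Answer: -432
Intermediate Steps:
l = -12 (l = -2 + 5*(3 - 5) = -2 + 5*(-2) = -2 - 10 = -12)
(l + (-20 - 1*(-14)))*v = (-12 + (-20 - 1*(-14)))*24 = (-12 + (-20 + 14))*24 = (-12 - 6)*24 = -18*24 = -432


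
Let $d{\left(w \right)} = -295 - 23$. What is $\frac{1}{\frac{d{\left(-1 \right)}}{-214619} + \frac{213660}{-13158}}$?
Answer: $- \frac{156886489}{2547295072} \approx -0.061589$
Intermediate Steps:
$d{\left(w \right)} = -318$
$\frac{1}{\frac{d{\left(-1 \right)}}{-214619} + \frac{213660}{-13158}} = \frac{1}{- \frac{318}{-214619} + \frac{213660}{-13158}} = \frac{1}{\left(-318\right) \left(- \frac{1}{214619}\right) + 213660 \left(- \frac{1}{13158}\right)} = \frac{1}{\frac{318}{214619} - \frac{11870}{731}} = \frac{1}{- \frac{2547295072}{156886489}} = - \frac{156886489}{2547295072}$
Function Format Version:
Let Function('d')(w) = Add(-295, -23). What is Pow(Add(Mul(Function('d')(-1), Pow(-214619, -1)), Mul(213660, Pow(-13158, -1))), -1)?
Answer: Rational(-156886489, 2547295072) ≈ -0.061589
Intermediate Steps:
Function('d')(w) = -318
Pow(Add(Mul(Function('d')(-1), Pow(-214619, -1)), Mul(213660, Pow(-13158, -1))), -1) = Pow(Add(Mul(-318, Pow(-214619, -1)), Mul(213660, Pow(-13158, -1))), -1) = Pow(Add(Mul(-318, Rational(-1, 214619)), Mul(213660, Rational(-1, 13158))), -1) = Pow(Add(Rational(318, 214619), Rational(-11870, 731)), -1) = Pow(Rational(-2547295072, 156886489), -1) = Rational(-156886489, 2547295072)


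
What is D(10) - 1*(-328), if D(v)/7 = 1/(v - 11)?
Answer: 321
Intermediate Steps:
D(v) = 7/(-11 + v) (D(v) = 7/(v - 11) = 7/(-11 + v))
D(10) - 1*(-328) = 7/(-11 + 10) - 1*(-328) = 7/(-1) + 328 = 7*(-1) + 328 = -7 + 328 = 321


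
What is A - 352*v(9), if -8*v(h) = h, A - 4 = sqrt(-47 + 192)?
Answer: 400 + sqrt(145) ≈ 412.04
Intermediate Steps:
A = 4 + sqrt(145) (A = 4 + sqrt(-47 + 192) = 4 + sqrt(145) ≈ 16.042)
v(h) = -h/8
A - 352*v(9) = (4 + sqrt(145)) - (-44)*9 = (4 + sqrt(145)) - 352*(-9/8) = (4 + sqrt(145)) + 396 = 400 + sqrt(145)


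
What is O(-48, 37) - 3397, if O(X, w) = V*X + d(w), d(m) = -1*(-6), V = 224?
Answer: -14143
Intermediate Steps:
d(m) = 6
O(X, w) = 6 + 224*X (O(X, w) = 224*X + 6 = 6 + 224*X)
O(-48, 37) - 3397 = (6 + 224*(-48)) - 3397 = (6 - 10752) - 3397 = -10746 - 3397 = -14143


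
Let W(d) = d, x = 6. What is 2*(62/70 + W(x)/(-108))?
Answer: 523/315 ≈ 1.6603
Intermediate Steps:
2*(62/70 + W(x)/(-108)) = 2*(62/70 + 6/(-108)) = 2*(62*(1/70) + 6*(-1/108)) = 2*(31/35 - 1/18) = 2*(523/630) = 523/315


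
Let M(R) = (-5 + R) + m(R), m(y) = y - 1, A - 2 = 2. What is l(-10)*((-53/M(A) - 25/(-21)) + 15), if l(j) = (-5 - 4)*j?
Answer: -6495/7 ≈ -927.86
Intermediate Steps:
A = 4 (A = 2 + 2 = 4)
m(y) = -1 + y
l(j) = -9*j
M(R) = -6 + 2*R (M(R) = (-5 + R) + (-1 + R) = -6 + 2*R)
l(-10)*((-53/M(A) - 25/(-21)) + 15) = (-9*(-10))*((-53/(-6 + 2*4) - 25/(-21)) + 15) = 90*((-53/(-6 + 8) - 25*(-1/21)) + 15) = 90*((-53/2 + 25/21) + 15) = 90*(-1063/42 + 15) = 90*(-433/42) = -6495/7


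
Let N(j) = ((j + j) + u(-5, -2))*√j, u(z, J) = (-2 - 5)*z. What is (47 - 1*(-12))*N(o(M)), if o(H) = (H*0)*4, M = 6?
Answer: 0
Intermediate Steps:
u(z, J) = -7*z
o(H) = 0 (o(H) = 0*4 = 0)
N(j) = √j*(35 + 2*j) (N(j) = ((j + j) - 7*(-5))*√j = (2*j + 35)*√j = (35 + 2*j)*√j = √j*(35 + 2*j))
(47 - 1*(-12))*N(o(M)) = (47 - 1*(-12))*(√0*(35 + 2*0)) = (47 + 12)*(0*(35 + 0)) = 59*(0*35) = 59*0 = 0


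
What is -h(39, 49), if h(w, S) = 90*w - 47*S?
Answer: -1207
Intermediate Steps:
h(w, S) = -47*S + 90*w
-h(39, 49) = -(-47*49 + 90*39) = -(-2303 + 3510) = -1*1207 = -1207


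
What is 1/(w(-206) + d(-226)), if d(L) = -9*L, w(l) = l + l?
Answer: 1/1622 ≈ 0.00061652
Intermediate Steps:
w(l) = 2*l
1/(w(-206) + d(-226)) = 1/(2*(-206) - 9*(-226)) = 1/(-412 + 2034) = 1/1622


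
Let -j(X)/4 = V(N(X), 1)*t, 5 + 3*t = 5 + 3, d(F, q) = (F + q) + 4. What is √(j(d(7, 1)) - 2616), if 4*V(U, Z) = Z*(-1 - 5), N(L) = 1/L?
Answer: 3*I*√290 ≈ 51.088*I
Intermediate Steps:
d(F, q) = 4 + F + q
V(U, Z) = -3*Z/2 (V(U, Z) = (Z*(-1 - 5))/4 = (Z*(-6))/4 = (-6*Z)/4 = -3*Z/2)
t = 1 (t = -5/3 + (5 + 3)/3 = -5/3 + (⅓)*8 = -5/3 + 8/3 = 1)
j(X) = 6 (j(X) = -4*(-3/2*1) = -(-6) = -4*(-3/2) = 6)
√(j(d(7, 1)) - 2616) = √(6 - 2616) = √(-2610) = 3*I*√290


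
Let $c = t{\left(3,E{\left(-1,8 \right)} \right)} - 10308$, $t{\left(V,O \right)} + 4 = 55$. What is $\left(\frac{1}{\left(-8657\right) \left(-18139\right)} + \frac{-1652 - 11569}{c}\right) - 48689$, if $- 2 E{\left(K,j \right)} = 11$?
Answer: $- \frac{2010739753144101}{41298711949} \approx -48688.0$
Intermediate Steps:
$E{\left(K,j \right)} = - \frac{11}{2}$ ($E{\left(K,j \right)} = \left(- \frac{1}{2}\right) 11 = - \frac{11}{2}$)
$t{\left(V,O \right)} = 51$ ($t{\left(V,O \right)} = -4 + 55 = 51$)
$c = -10257$ ($c = 51 - 10308 = -10257$)
$\left(\frac{1}{\left(-8657\right) \left(-18139\right)} + \frac{-1652 - 11569}{c}\right) - 48689 = \left(\frac{1}{\left(-8657\right) \left(-18139\right)} + \frac{-1652 - 11569}{-10257}\right) - 48689 = \left(\left(- \frac{1}{8657}\right) \left(- \frac{1}{18139}\right) + \left(-1652 - 11569\right) \left(- \frac{1}{10257}\right)\right) - 48689 = \left(\frac{1}{157029323} - - \frac{339}{263}\right) - 48689 = \left(\frac{1}{157029323} + \frac{339}{263}\right) - 48689 = \frac{53232940760}{41298711949} - 48689 = - \frac{2010739753144101}{41298711949}$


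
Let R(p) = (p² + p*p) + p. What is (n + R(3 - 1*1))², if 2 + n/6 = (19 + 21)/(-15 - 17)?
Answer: 361/4 ≈ 90.250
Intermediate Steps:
n = -39/2 (n = -12 + 6*((19 + 21)/(-15 - 17)) = -12 + 6*(40/(-32)) = -12 + 6*(40*(-1/32)) = -12 + 6*(-5/4) = -12 - 15/2 = -39/2 ≈ -19.500)
R(p) = p + 2*p² (R(p) = (p² + p²) + p = 2*p² + p = p + 2*p²)
(n + R(3 - 1*1))² = (-39/2 + (3 - 1*1)*(1 + 2*(3 - 1*1)))² = (-39/2 + (3 - 1)*(1 + 2*(3 - 1)))² = (-39/2 + 2*(1 + 2*2))² = (-39/2 + 2*(1 + 4))² = (-39/2 + 2*5)² = (-39/2 + 10)² = (-19/2)² = 361/4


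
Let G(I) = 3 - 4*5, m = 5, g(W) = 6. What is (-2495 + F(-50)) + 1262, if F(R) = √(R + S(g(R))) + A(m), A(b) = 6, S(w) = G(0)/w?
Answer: -1227 + I*√1902/6 ≈ -1227.0 + 7.2687*I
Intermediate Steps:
G(I) = -17 (G(I) = 3 - 20 = -17)
S(w) = -17/w
F(R) = 6 + √(-17/6 + R) (F(R) = √(R - 17/6) + 6 = √(-17/6 + R) + 6 = 6 + √(-17/6 + R))
(-2495 + F(-50)) + 1262 = (-2495 + (6 + √(-102 + 36*(-50))/6)) + 1262 = (-2495 + (6 + √(-102 - 1800)/6)) + 1262 = (-2495 + (6 + √(-1902)/6)) + 1262 = (-2495 + (6 + (I*√1902)/6)) + 1262 = (-2495 + (6 + I*√1902/6)) + 1262 = (-2489 + I*√1902/6) + 1262 = -1227 + I*√1902/6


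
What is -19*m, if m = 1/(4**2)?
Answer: -19/16 ≈ -1.1875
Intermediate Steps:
m = 1/16 ≈ 0.062500
-19*m = -19*1/16 = -19/16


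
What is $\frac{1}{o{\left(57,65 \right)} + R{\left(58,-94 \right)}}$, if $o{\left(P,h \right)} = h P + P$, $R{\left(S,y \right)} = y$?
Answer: $\frac{1}{3668} \approx 0.00027263$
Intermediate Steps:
$o{\left(P,h \right)} = P + P h$ ($o{\left(P,h \right)} = P h + P = P + P h$)
$\frac{1}{o{\left(57,65 \right)} + R{\left(58,-94 \right)}} = \frac{1}{57 \left(1 + 65\right) - 94} = \frac{1}{57 \cdot 66 - 94} = \frac{1}{3762 - 94} = \frac{1}{3668}$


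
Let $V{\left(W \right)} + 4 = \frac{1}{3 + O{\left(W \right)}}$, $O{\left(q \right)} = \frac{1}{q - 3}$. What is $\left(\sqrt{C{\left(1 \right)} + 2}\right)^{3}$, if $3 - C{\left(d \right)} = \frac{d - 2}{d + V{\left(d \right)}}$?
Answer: $\frac{120 \sqrt{195}}{169} \approx 9.9154$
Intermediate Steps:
$O{\left(q \right)} = \frac{1}{-3 + q}$
$V{\left(W \right)} = -4 + \frac{1}{3 + \frac{1}{-3 + W}}$
$C{\left(d \right)} = 3 - \frac{-2 + d}{d + \frac{29 - 11 d}{-8 + 3 d}}$ ($C{\left(d \right)} = 3 - \frac{d - 2}{d + \frac{29 - 11 d}{-8 + 3 d}} = 3 - \frac{-2 + d}{d + \frac{29 - 11 d}{-8 + 3 d}}$)
$\left(\sqrt{C{\left(1 \right)} + 2}\right)^{3} = \left(\sqrt{\frac{71 - 43 + 6 \cdot 1^{2}}{29 - 19 + 3 \cdot 1^{2}} + 2}\right)^{3} = \left(\sqrt{\frac{71 - 43 + 6 \cdot 1}{29 - 19 + 3 \cdot 1} + 2}\right)^{3} = \left(\sqrt{\frac{71 - 43 + 6}{29 - 19 + 3} + 2}\right)^{3} = \left(\sqrt{\frac{1}{13} \cdot 34 + 2}\right)^{3} = \left(\sqrt{\frac{34}{13} + 2}\right)^{3} = \left(\sqrt{\frac{60}{13}}\right)^{3} = \left(\frac{2 \sqrt{195}}{13}\right)^{3} = \frac{120 \sqrt{195}}{169}$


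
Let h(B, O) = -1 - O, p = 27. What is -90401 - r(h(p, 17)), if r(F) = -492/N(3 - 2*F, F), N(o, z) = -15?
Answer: -452169/5 ≈ -90434.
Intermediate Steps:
r(F) = 164/5 (r(F) = -492/(-15) = -492*(-1/15) = 164/5)
-90401 - r(h(p, 17)) = -90401 - 1*164/5 = -90401 - 164/5 = -452169/5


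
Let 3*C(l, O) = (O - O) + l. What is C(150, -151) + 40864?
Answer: 40914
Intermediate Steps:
C(l, O) = l/3 (C(l, O) = ((O - O) + l)/3 = (0 + l)/3 = l/3)
C(150, -151) + 40864 = (⅓)*150 + 40864 = 50 + 40864 = 40914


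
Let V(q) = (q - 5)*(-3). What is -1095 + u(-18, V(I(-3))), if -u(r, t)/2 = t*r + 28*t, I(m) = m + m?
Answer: -1755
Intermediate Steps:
I(m) = 2*m
V(q) = 15 - 3*q (V(q) = (-5 + q)*(-3) = 15 - 3*q)
u(r, t) = -56*t - 2*r*t (u(r, t) = -2*(t*r + 28*t) = -2*(r*t + 28*t) = -2*(28*t + r*t) = -56*t - 2*r*t)
-1095 + u(-18, V(I(-3))) = -1095 - 2*(15 - 6*(-3))*(28 - 18) = -1095 - 2*(15 - 3*(-6))*10 = -1095 - 2*(15 + 18)*10 = -1095 - 2*33*10 = -1095 - 660 = -1755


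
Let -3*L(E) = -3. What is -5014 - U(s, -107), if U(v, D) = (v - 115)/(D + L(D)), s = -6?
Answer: -531605/106 ≈ -5015.1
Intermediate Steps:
L(E) = 1 (L(E) = -⅓*(-3) = 1)
U(v, D) = (-115 + v)/(1 + D) (U(v, D) = (v - 115)/(D + 1) = (-115 + v)/(1 + D))
-5014 - U(s, -107) = -5014 - (-115 - 6)/(1 - 107) = -5014 - (-121)/(-106) = -5014 - (-1)*(-121)/106 = -5014 - 1*121/106 = -5014 - 121/106 = -531605/106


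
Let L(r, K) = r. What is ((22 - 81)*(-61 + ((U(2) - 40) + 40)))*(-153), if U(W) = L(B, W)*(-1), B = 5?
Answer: -595782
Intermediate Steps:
U(W) = -5 (U(W) = 5*(-1) = -5)
((22 - 81)*(-61 + ((U(2) - 40) + 40)))*(-153) = ((22 - 81)*(-61 + ((-5 - 40) + 40)))*(-153) = -59*(-61 + (-45 + 40))*(-153) = -59*(-61 - 5)*(-153) = -59*(-66)*(-153) = 3894*(-153) = -595782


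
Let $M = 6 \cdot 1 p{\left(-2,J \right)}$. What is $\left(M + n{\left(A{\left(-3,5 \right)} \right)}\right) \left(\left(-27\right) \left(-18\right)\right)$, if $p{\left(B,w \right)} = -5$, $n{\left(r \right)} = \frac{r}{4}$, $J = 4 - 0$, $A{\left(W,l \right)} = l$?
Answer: $- \frac{27945}{2} \approx -13973.0$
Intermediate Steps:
$J = 4$ ($J = 4 + 0 = 4$)
$n{\left(r \right)} = \frac{r}{4}$ ($n{\left(r \right)} = r \frac{1}{4} = \frac{r}{4}$)
$M = -30$ ($M = 6 \cdot 1 \left(-5\right) = 6 \left(-5\right) = -30$)
$\left(M + n{\left(A{\left(-3,5 \right)} \right)}\right) \left(\left(-27\right) \left(-18\right)\right) = \left(-30 + \frac{1}{4} \cdot 5\right) \left(\left(-27\right) \left(-18\right)\right) = \left(-30 + \frac{5}{4}\right) 486 = \left(- \frac{115}{4}\right) 486 = - \frac{27945}{2}$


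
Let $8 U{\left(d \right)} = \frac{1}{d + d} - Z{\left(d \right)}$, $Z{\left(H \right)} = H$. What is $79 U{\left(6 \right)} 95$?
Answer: $- \frac{532855}{96} \approx -5550.6$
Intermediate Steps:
$U{\left(d \right)} = - \frac{d}{8} + \frac{1}{16 d}$ ($U{\left(d \right)} = \frac{\frac{1}{d + d} - d}{8} = \frac{\frac{1}{2 d} - d}{8} = - \frac{d}{8} + \frac{1}{16 d}$)
$79 U{\left(6 \right)} 95 = 79 \left(\left(- \frac{1}{8}\right) 6 + \frac{1}{16 \cdot 6}\right) 95 = 79 \left(- \frac{3}{4} + \frac{1}{16} \cdot \frac{1}{6}\right) 95 = 79 \left(- \frac{3}{4} + \frac{1}{96}\right) 95 = 79 \left(- \frac{71}{96}\right) 95 = \left(- \frac{5609}{96}\right) 95 = - \frac{532855}{96}$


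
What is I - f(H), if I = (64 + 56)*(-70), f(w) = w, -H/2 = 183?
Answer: -8034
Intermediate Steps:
H = -366 (H = -2*183 = -366)
I = -8400 (I = 120*(-70) = -8400)
I - f(H) = -8400 - 1*(-366) = -8400 + 366 = -8034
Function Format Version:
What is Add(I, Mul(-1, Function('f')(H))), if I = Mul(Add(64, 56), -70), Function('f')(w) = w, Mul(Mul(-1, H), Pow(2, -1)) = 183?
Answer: -8034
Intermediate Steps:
H = -366 (H = Mul(-2, 183) = -366)
I = -8400 (I = Mul(120, -70) = -8400)
Add(I, Mul(-1, Function('f')(H))) = Add(-8400, Mul(-1, -366)) = Add(-8400, 366) = -8034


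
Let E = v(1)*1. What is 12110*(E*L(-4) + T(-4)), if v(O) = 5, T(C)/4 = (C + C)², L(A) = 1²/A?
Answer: 6170045/2 ≈ 3.0850e+6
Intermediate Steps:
L(A) = 1/A
T(C) = 16*C² (T(C) = 4*(C + C)² = 4*(2*C)² = 4*(4*C²) = 16*C²)
E = 5 (E = 5*1 = 5)
12110*(E*L(-4) + T(-4)) = 12110*(5/(-4) + 16*(-4)²) = 12110*(5*(-¼) + 16*16) = 12110*(-5/4 + 256) = 12110*(1019/4) = 6170045/2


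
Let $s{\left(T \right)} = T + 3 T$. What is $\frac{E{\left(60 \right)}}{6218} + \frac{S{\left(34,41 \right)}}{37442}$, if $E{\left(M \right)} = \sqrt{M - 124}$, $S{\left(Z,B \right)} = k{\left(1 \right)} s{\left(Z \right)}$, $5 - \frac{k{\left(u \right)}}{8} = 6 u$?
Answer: $- \frac{544}{18721} + \frac{4 i}{3109} \approx -0.029058 + 0.0012866 i$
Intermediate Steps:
$k{\left(u \right)} = 40 - 48 u$ ($k{\left(u \right)} = 40 - 8 \cdot 6 u = 40 - 48 u$)
$s{\left(T \right)} = 4 T$
$S{\left(Z,B \right)} = - 32 Z$ ($S{\left(Z,B \right)} = \left(40 - 48\right) 4 Z = - 8 \cdot 4 Z = - 32 Z$)
$E{\left(M \right)} = \sqrt{-124 + M}$
$\frac{E{\left(60 \right)}}{6218} + \frac{S{\left(34,41 \right)}}{37442} = \frac{\sqrt{-124 + 60}}{6218} + \frac{\left(-32\right) 34}{37442} = \sqrt{-64} \cdot \frac{1}{6218} - \frac{544}{18721} = 8 i \frac{1}{6218} - \frac{544}{18721} = \frac{4 i}{3109} - \frac{544}{18721} = - \frac{544}{18721} + \frac{4 i}{3109}$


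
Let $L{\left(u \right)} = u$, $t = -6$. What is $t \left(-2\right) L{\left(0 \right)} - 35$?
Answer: $-35$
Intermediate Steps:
$t \left(-2\right) L{\left(0 \right)} - 35 = \left(-6\right) \left(-2\right) 0 - 35 = 12 \cdot 0 - 35 = 0 - 35 = -35$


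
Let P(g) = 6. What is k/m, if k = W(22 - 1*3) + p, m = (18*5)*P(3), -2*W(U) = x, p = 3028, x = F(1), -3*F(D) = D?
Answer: 18169/3240 ≈ 5.6077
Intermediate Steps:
F(D) = -D/3
x = -⅓ (x = -⅓*1 = -⅓ ≈ -0.33333)
W(U) = ⅙ (W(U) = -½*(-⅓) = ⅙)
m = 540 (m = (18*5)*6 = 90*6 = 540)
k = 18169/6 (k = ⅙ + 3028 = 18169/6 ≈ 3028.2)
k/m = (18169/6)/540 = (18169/6)*(1/540) = 18169/3240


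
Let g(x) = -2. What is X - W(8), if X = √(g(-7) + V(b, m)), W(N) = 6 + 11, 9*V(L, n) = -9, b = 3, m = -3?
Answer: -17 + I*√3 ≈ -17.0 + 1.732*I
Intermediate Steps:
V(L, n) = -1 (V(L, n) = (⅑)*(-9) = -1)
W(N) = 17
X = I*√3 (X = √(-2 - 1) = √(-3) = I*√3 ≈ 1.732*I)
X - W(8) = I*√3 - 1*17 = I*√3 - 17 = -17 + I*√3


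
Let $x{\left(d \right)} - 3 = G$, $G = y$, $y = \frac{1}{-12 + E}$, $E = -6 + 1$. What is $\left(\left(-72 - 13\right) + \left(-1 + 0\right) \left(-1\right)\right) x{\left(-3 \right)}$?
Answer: $- \frac{4200}{17} \approx -247.06$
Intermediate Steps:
$E = -5$
$y = - \frac{1}{17}$ ($y = \frac{1}{-12 - 5} = \frac{1}{-17} = - \frac{1}{17} \approx -0.058824$)
$G = - \frac{1}{17} \approx -0.058824$
$x{\left(d \right)} = \frac{50}{17}$ ($x{\left(d \right)} = 3 - \frac{1}{17} = \frac{50}{17}$)
$\left(\left(-72 - 13\right) + \left(-1 + 0\right) \left(-1\right)\right) x{\left(-3 \right)} = \left(\left(-72 - 13\right) + \left(-1 + 0\right) \left(-1\right)\right) \frac{50}{17} = \left(-85 - -1\right) \frac{50}{17} = \left(-85 + 1\right) \frac{50}{17} = \left(-84\right) \frac{50}{17} = - \frac{4200}{17}$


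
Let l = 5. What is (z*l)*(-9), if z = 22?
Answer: -990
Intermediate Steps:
(z*l)*(-9) = (22*5)*(-9) = 110*(-9) = -990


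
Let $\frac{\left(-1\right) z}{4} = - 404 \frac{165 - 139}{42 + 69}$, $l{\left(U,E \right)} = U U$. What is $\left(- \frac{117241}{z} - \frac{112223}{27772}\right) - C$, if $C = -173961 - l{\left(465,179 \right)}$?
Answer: $\frac{113732390434783}{291717088} \approx 3.8987 \cdot 10^{5}$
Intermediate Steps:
$l{\left(U,E \right)} = U^{2}$
$z = \frac{42016}{111}$ ($z = - 4 \left(- 404 \frac{165 - 139}{42 + 69}\right) = - 4 \left(- 404 \cdot \frac{26}{111}\right) = - 4 \left(- 404 \cdot 26 \cdot \frac{1}{111}\right) = - 4 \left(\left(-404\right) \frac{26}{111}\right) = \left(-4\right) \left(- \frac{10504}{111}\right) = \frac{42016}{111} \approx 378.52$)
$C = -390186$ ($C = -173961 - 465^{2} = -173961 - 216225 = -390186$)
$\left(- \frac{117241}{z} - \frac{112223}{27772}\right) - C = \left(- \frac{117241}{\frac{42016}{111}} - \frac{112223}{27772}\right) - -390186 = \left(\left(-117241\right) \frac{111}{42016} - \frac{112223}{27772}\right) + 390186 = \left(- \frac{13013751}{42016} - \frac{112223}{27772}\right) + 390186 = - \frac{91533263585}{291717088} + 390186 = \frac{113732390434783}{291717088}$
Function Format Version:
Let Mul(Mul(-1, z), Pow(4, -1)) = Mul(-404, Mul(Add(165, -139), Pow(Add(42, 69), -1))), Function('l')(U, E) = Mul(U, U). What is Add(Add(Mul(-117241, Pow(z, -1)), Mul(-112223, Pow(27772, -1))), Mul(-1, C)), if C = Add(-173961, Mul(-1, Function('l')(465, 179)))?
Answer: Rational(113732390434783, 291717088) ≈ 3.8987e+5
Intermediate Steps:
Function('l')(U, E) = Pow(U, 2)
z = Rational(42016, 111) (z = Mul(-4, Mul(-404, Mul(Add(165, -139), Pow(Add(42, 69), -1)))) = Mul(-4, Mul(-404, Mul(26, Pow(111, -1)))) = Mul(-4, Mul(-404, Mul(26, Rational(1, 111)))) = Mul(-4, Mul(-404, Rational(26, 111))) = Mul(-4, Rational(-10504, 111)) = Rational(42016, 111) ≈ 378.52)
C = -390186 (C = Add(-173961, Mul(-1, Pow(465, 2))) = Add(-173961, Mul(-1, 216225)) = Add(-173961, -216225) = -390186)
Add(Add(Mul(-117241, Pow(z, -1)), Mul(-112223, Pow(27772, -1))), Mul(-1, C)) = Add(Add(Mul(-117241, Pow(Rational(42016, 111), -1)), Mul(-112223, Pow(27772, -1))), Mul(-1, -390186)) = Add(Add(Mul(-117241, Rational(111, 42016)), Mul(-112223, Rational(1, 27772))), 390186) = Add(Add(Rational(-13013751, 42016), Rational(-112223, 27772)), 390186) = Add(Rational(-91533263585, 291717088), 390186) = Rational(113732390434783, 291717088)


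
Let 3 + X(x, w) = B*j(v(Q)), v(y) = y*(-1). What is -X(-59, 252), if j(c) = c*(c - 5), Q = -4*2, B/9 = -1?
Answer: 219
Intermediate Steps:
B = -9 (B = 9*(-1) = -9)
Q = -8
v(y) = -y
j(c) = c*(-5 + c)
X(x, w) = -219 (X(x, w) = -3 - 9*(-1*(-8))*(-5 - 1*(-8)) = -3 - 72*(-5 + 8) = -3 - 72*3 = -3 - 9*24 = -3 - 216 = -219)
-X(-59, 252) = -1*(-219) = 219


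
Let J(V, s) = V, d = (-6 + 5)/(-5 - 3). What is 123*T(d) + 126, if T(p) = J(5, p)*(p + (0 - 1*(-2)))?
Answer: 11463/8 ≈ 1432.9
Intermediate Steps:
d = ⅛ (d = -1/(-8) = -1*(-⅛) = ⅛ ≈ 0.12500)
T(p) = 10 + 5*p (T(p) = 5*(p + (0 - 1*(-2))) = 5*(p + (0 + 2)) = 5*(p + 2) = 5*(2 + p) = 10 + 5*p)
123*T(d) + 126 = 123*(10 + 5*(⅛)) + 126 = 123*(10 + 5/8) + 126 = 123*(85/8) + 126 = 10455/8 + 126 = 11463/8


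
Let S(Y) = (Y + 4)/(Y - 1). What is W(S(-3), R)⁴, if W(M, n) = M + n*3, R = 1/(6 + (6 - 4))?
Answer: 1/4096 ≈ 0.00024414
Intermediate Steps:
R = ⅛ (R = 1/(6 + 2) = 1/8 = ⅛ ≈ 0.12500)
S(Y) = (4 + Y)/(-1 + Y)
W(M, n) = M + 3*n
W(S(-3), R)⁴ = ((4 - 3)/(-1 - 3) + 3*(⅛))⁴ = (1/(-4) + 3/8)⁴ = (-¼*1 + 3/8)⁴ = (-¼ + 3/8)⁴ = (⅛)⁴ = 1/4096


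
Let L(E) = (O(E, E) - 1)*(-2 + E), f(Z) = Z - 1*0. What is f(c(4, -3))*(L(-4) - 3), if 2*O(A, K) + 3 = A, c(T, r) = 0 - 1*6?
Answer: -144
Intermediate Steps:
c(T, r) = -6 (c(T, r) = 0 - 6 = -6)
O(A, K) = -3/2 + A/2
f(Z) = Z (f(Z) = Z + 0 = Z)
L(E) = (-2 + E)*(-5/2 + E/2) (L(E) = ((-3/2 + E/2) - 1)*(-2 + E) = (-5/2 + E/2)*(-2 + E) = (-2 + E)*(-5/2 + E/2))
f(c(4, -3))*(L(-4) - 3) = -6*((5 + (½)*(-4)² - 7/2*(-4)) - 3) = -6*((5 + (½)*16 + 14) - 3) = -6*((5 + 8 + 14) - 3) = -6*(27 - 3) = -6*24 = -144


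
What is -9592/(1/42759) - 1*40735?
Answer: -410185063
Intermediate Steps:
-9592/(1/42759) - 1*40735 = -9592/1/42759 - 40735 = -9592*42759 - 40735 = -410144328 - 40735 = -410185063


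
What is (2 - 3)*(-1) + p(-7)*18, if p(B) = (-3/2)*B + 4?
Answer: 262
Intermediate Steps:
p(B) = 4 - 3*B/2 (p(B) = (-3*½)*B + 4 = -3*B/2 + 4 = 4 - 3*B/2)
(2 - 3)*(-1) + p(-7)*18 = (2 - 3)*(-1) + (4 - 3/2*(-7))*18 = -1*(-1) + (4 + 21/2)*18 = 1 + (29/2)*18 = 1 + 261 = 262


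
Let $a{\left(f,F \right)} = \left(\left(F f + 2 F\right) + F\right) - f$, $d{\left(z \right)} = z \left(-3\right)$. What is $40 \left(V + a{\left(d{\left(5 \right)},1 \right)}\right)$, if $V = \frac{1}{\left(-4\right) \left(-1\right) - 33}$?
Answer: $\frac{3440}{29} \approx 118.62$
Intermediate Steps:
$d{\left(z \right)} = - 3 z$
$a{\left(f,F \right)} = - f + 3 F + F f$ ($a{\left(f,F \right)} = \left(\left(2 F + F f\right) + F\right) - f = \left(3 F + F f\right) - f = - f + 3 F + F f$)
$V = - \frac{1}{29}$ ($V = \frac{1}{4 - 33} = \frac{1}{-29} = - \frac{1}{29} \approx -0.034483$)
$40 \left(V + a{\left(d{\left(5 \right)},1 \right)}\right) = 40 \left(- \frac{1}{29} + \left(- \left(-3\right) 5 + 3 \cdot 1 + 1 \left(\left(-3\right) 5\right)\right)\right) = 40 \left(- \frac{1}{29} + \left(\left(-1\right) \left(-15\right) + 3 + 1 \left(-15\right)\right)\right) = 40 \left(- \frac{1}{29} + \left(15 + 3 - 15\right)\right) = 40 \left(- \frac{1}{29} + 3\right) = 40 \cdot \frac{86}{29} = \frac{3440}{29}$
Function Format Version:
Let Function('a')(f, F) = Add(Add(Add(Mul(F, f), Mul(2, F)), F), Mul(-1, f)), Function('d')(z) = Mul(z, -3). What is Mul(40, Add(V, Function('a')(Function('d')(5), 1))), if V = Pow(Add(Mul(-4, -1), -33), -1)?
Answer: Rational(3440, 29) ≈ 118.62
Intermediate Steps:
Function('d')(z) = Mul(-3, z)
Function('a')(f, F) = Add(Mul(-1, f), Mul(3, F), Mul(F, f)) (Function('a')(f, F) = Add(Add(Add(Mul(2, F), Mul(F, f)), F), Mul(-1, f)) = Add(Add(Mul(3, F), Mul(F, f)), Mul(-1, f)) = Add(Mul(-1, f), Mul(3, F), Mul(F, f)))
V = Rational(-1, 29) (V = Pow(Add(4, -33), -1) = Pow(-29, -1) = Rational(-1, 29) ≈ -0.034483)
Mul(40, Add(V, Function('a')(Function('d')(5), 1))) = Mul(40, Add(Rational(-1, 29), Add(Mul(-1, Mul(-3, 5)), Mul(3, 1), Mul(1, Mul(-3, 5))))) = Mul(40, Add(Rational(-1, 29), Add(Mul(-1, -15), 3, Mul(1, -15)))) = Mul(40, Add(Rational(-1, 29), Add(15, 3, -15))) = Mul(40, Add(Rational(-1, 29), 3)) = Mul(40, Rational(86, 29)) = Rational(3440, 29)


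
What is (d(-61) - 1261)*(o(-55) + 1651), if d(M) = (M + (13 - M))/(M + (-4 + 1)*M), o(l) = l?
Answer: -122755542/61 ≈ -2.0124e+6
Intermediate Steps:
d(M) = -13/(2*M) (d(M) = 13/(M - 3*M) = 13/((-2*M)) = 13*(-1/(2*M)) = -13/(2*M))
(d(-61) - 1261)*(o(-55) + 1651) = (-13/2/(-61) - 1261)*(-55 + 1651) = (-13/2*(-1/61) - 1261)*1596 = (13/122 - 1261)*1596 = -153829/122*1596 = -122755542/61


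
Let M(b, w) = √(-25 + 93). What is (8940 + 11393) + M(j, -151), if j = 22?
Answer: 20333 + 2*√17 ≈ 20341.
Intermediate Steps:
M(b, w) = 2*√17 (M(b, w) = √68 = 2*√17)
(8940 + 11393) + M(j, -151) = (8940 + 11393) + 2*√17 = 20333 + 2*√17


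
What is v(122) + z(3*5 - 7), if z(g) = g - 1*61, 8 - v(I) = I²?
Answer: -14929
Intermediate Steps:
v(I) = 8 - I²
z(g) = -61 + g (z(g) = g - 61 = -61 + g)
v(122) + z(3*5 - 7) = (8 - 1*122²) + (-61 + (3*5 - 7)) = (8 - 1*14884) + (-61 + (15 - 7)) = (8 - 14884) + (-61 + 8) = -14876 - 53 = -14929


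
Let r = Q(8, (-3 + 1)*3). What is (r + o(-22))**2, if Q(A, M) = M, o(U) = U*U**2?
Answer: 113507716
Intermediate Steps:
o(U) = U**3
r = -6 (r = (-3 + 1)*3 = -2*3 = -6)
(r + o(-22))**2 = (-6 + (-22)**3)**2 = (-6 - 10648)**2 = (-10654)**2 = 113507716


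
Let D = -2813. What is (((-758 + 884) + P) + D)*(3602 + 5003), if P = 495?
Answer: -18862160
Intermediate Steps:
(((-758 + 884) + P) + D)*(3602 + 5003) = (((-758 + 884) + 495) - 2813)*(3602 + 5003) = ((126 + 495) - 2813)*8605 = (621 - 2813)*8605 = -2192*8605 = -18862160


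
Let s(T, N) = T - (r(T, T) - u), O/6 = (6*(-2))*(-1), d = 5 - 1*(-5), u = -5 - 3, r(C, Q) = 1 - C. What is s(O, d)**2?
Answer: 18225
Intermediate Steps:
u = -8
d = 10 (d = 5 + 5 = 10)
O = 72 (O = 6*((6*(-2))*(-1)) = 6*(-12*(-1)) = 6*12 = 72)
s(T, N) = -9 + 2*T (s(T, N) = T - ((1 - T) - 1*(-8)) = T - ((1 - T) + 8) = T - (9 - T) = T + (-9 + T) = -9 + 2*T)
s(O, d)**2 = (-9 + 2*72)**2 = (-9 + 144)**2 = 135**2 = 18225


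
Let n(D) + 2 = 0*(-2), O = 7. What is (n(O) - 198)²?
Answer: 40000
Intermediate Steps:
n(D) = -2 (n(D) = -2 + 0*(-2) = -2 + 0 = -2)
(n(O) - 198)² = (-2 - 198)² = (-200)² = 40000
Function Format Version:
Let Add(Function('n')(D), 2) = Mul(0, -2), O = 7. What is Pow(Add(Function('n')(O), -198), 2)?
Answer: 40000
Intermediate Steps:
Function('n')(D) = -2 (Function('n')(D) = Add(-2, Mul(0, -2)) = Add(-2, 0) = -2)
Pow(Add(Function('n')(O), -198), 2) = Pow(Add(-2, -198), 2) = Pow(-200, 2) = 40000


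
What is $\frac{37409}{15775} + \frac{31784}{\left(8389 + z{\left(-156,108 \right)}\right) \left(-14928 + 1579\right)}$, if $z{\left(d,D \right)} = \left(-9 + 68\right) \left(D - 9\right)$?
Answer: $\frac{710557271183}{299656015925} \approx 2.3712$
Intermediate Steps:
$z{\left(d,D \right)} = -531 + 59 D$ ($z{\left(d,D \right)} = 59 \left(-9 + D\right) = -531 + 59 D$)
$\frac{37409}{15775} + \frac{31784}{\left(8389 + z{\left(-156,108 \right)}\right) \left(-14928 + 1579\right)} = \frac{37409}{15775} + \frac{31784}{\left(8389 + \left(-531 + 59 \cdot 108\right)\right) \left(-14928 + 1579\right)} = 37409 \cdot \frac{1}{15775} + \frac{31784}{\left(8389 + \left(-531 + 6372\right)\right) \left(-13349\right)} = \frac{37409}{15775} + \frac{31784}{\left(8389 + 5841\right) \left(-13349\right)} = \frac{37409}{15775} + \frac{31784}{14230 \left(-13349\right)} = \frac{37409}{15775} + \frac{31784}{-189956270} = \frac{37409}{15775} + 31784 \left(- \frac{1}{189956270}\right) = \frac{37409}{15775} - \frac{15892}{94978135} = \frac{710557271183}{299656015925}$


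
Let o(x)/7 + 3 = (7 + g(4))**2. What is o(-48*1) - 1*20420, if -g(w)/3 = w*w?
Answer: -8674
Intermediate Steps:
g(w) = -3*w**2 (g(w) = -3*w*w = -3*w**2)
o(x) = 11746 (o(x) = -21 + 7*(7 - 3*4**2)**2 = -21 + 7*(7 - 3*16)**2 = -21 + 7*(7 - 48)**2 = -21 + 7*(-41)**2 = -21 + 7*1681 = -21 + 11767 = 11746)
o(-48*1) - 1*20420 = 11746 - 1*20420 = 11746 - 20420 = -8674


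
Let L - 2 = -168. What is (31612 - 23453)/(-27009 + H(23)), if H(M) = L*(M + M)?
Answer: -199/845 ≈ -0.23550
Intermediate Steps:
L = -166 (L = 2 - 168 = -166)
H(M) = -332*M (H(M) = -166*(M + M) = -332*M)
(31612 - 23453)/(-27009 + H(23)) = (31612 - 23453)/(-27009 - 332*23) = 8159/(-27009 - 7636) = 8159/(-34645) = 8159*(-1/34645) = -199/845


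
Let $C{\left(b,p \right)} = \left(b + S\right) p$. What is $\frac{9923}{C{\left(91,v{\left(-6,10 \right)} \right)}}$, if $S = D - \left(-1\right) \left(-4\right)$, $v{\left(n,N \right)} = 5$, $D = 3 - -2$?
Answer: $\frac{9923}{460} \approx 21.572$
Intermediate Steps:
$D = 5$ ($D = 3 + 2 = 5$)
$S = 1$ ($S = 5 - \left(-1\right) \left(-4\right) = 5 - 4 = 1$)
$C{\left(b,p \right)} = p \left(1 + b\right)$ ($C{\left(b,p \right)} = \left(b + 1\right) p = \left(1 + b\right) p = p \left(1 + b\right)$)
$\frac{9923}{C{\left(91,v{\left(-6,10 \right)} \right)}} = \frac{9923}{5 \left(1 + 91\right)} = \frac{9923}{5 \cdot 92} = \frac{9923}{460}$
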